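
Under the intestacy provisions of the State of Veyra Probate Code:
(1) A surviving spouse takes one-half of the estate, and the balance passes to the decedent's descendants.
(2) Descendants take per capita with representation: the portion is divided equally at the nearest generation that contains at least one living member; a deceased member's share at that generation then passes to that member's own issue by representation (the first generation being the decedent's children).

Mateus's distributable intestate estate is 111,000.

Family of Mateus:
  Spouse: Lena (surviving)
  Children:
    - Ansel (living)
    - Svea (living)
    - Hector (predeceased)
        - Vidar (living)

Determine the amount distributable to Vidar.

Vidar receives 18,500.

Lena takes one-half of 111,000 = 55,500. The remaining 55,500 passes to the descendants.
The descendants' portion (55,500) is divided into 3 shares of 18,500: Ansel and Svea each take 18,500; Hector's 18,500 share passes to Hector's issue.
Hector's share (18,500) passes entirely to Vidar.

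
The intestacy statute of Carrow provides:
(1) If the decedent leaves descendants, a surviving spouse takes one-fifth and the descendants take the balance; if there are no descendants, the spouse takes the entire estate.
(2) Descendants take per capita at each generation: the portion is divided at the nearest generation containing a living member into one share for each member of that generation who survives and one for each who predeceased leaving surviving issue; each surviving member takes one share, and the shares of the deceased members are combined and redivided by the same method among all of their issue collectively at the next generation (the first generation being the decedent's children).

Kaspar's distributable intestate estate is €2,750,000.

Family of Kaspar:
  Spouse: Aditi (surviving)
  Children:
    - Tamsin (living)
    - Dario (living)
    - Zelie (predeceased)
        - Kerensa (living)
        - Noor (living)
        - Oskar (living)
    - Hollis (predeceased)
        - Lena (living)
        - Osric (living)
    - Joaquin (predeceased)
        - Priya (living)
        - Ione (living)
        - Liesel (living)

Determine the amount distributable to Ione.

Aditi takes one-fifth of €2,750,000 = €550,000. The remaining €2,200,000 passes to the descendants.
The descendants' portion (€2,200,000) is divided at the children's generation into 5 shares of €440,000. Tamsin and Dario each take €440,000. The 3 shares of the deceased (Zelie, Hollis, and Joaquin) are combined into a pool of €1,320,000.
That pool (€1,320,000) is divided at the grandchildren's generation equally among Kerensa, Noor, Oskar, Lena, Osric, Priya, Ione, and Liesel: €165,000 each.

Ione receives €165,000.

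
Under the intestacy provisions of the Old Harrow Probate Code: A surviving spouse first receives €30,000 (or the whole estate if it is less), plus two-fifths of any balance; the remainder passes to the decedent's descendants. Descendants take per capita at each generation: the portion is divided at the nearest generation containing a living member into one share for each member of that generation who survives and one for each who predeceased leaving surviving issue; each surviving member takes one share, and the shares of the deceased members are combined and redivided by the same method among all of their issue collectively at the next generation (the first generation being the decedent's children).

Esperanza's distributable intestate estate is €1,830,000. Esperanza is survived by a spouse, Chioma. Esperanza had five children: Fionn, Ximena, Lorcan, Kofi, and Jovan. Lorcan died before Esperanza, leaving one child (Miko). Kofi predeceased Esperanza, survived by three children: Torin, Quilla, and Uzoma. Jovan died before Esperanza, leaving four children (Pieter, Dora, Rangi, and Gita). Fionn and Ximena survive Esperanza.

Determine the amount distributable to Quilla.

Quilla receives €81,000.

Chioma first takes €30,000, leaving a balance of €1,800,000. Chioma then takes two-fifths of the balance (€720,000), for a total of €750,000. The remaining €1,080,000 passes to the descendants.
The descendants' portion (€1,080,000) is divided at the children's generation into 5 shares of €216,000. Fionn and Ximena each take €216,000. The 3 shares of the deceased (Lorcan, Kofi, and Jovan) are combined into a pool of €648,000.
That pool (€648,000) is divided at the grandchildren's generation equally among Miko, Torin, Quilla, Uzoma, Pieter, Dora, Rangi, and Gita: €81,000 each.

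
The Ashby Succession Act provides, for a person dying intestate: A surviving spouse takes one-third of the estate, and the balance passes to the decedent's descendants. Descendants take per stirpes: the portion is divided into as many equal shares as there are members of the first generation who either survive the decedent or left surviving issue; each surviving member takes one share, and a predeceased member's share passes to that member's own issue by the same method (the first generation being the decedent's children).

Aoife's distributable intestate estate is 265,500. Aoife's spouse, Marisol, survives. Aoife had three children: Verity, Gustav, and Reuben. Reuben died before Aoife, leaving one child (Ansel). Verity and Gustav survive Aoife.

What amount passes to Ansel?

Marisol takes one-third of 265,500 = 88,500. The remaining 177,000 passes to the descendants.
The descendants' portion (177,000) is divided into 3 shares of 59,000: Verity and Gustav each take 59,000; Reuben's 59,000 share passes to Reuben's issue.
Reuben's share (59,000) passes entirely to Ansel.

Ansel receives 59,000.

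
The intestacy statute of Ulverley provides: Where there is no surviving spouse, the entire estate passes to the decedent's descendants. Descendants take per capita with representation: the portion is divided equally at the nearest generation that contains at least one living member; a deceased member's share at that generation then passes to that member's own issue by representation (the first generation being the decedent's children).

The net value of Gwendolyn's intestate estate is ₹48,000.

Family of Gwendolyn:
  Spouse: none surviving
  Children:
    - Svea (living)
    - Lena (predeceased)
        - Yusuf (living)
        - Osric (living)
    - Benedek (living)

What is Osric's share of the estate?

Osric receives ₹8,000.

The entire ₹48,000 passes to the descendants.
That amount (₹48,000) is divided into 3 shares of ₹16,000: Svea and Benedek each take ₹16,000; Lena's ₹16,000 share passes to Lena's issue.
Lena's share (₹16,000) is divided into 2 shares of ₹8,000: Yusuf and Osric each take ₹8,000.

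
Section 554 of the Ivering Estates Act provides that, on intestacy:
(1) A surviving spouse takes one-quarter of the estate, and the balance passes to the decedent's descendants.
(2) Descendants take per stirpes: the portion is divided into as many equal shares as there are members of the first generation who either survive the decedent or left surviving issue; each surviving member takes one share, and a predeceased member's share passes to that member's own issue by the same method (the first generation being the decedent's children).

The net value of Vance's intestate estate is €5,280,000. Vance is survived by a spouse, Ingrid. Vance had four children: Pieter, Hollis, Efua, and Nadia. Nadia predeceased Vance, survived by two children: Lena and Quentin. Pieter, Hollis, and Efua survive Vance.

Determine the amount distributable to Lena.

Ingrid takes one-quarter of €5,280,000 = €1,320,000. The remaining €3,960,000 passes to the descendants.
The descendants' portion (€3,960,000) is divided into 4 shares of €990,000: Pieter, Hollis, and Efua each take €990,000; Nadia's €990,000 share passes to Nadia's issue.
Nadia's share (€990,000) is divided into 2 shares of €495,000: Lena and Quentin each take €495,000.

Lena receives €495,000.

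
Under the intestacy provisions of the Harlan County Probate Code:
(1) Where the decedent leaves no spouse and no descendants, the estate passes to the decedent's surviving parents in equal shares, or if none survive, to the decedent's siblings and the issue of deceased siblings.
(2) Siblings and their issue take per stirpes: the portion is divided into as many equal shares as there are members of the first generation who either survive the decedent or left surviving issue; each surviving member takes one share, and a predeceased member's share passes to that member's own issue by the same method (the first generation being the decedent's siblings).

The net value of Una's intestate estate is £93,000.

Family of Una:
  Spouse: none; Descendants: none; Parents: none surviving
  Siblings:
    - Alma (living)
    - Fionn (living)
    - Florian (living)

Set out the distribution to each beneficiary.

The entire £93,000 passes to the siblings and their issue.
That amount (£93,000) is divided into 3 shares of £31,000: Alma, Fionn, and Florian each take £31,000.

Alma: £31,000; Fionn: £31,000; Florian: £31,000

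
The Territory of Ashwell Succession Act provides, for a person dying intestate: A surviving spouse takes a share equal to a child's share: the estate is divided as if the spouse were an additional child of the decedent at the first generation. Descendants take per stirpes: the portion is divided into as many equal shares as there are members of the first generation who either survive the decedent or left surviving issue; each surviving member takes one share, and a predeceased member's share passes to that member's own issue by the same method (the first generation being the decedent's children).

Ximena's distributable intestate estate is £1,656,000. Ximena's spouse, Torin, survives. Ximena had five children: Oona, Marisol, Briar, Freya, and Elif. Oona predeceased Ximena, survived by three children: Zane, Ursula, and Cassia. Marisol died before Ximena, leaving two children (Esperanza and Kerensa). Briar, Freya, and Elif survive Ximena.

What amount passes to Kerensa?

The spouse counts as an additional share at the children's level, so there are 6 primary shares of £276,000. Torin takes one such share (£276,000).
The children's combined portion (£1,380,000) is divided into 5 shares of £276,000: Briar, Freya, and Elif each take £276,000; Oona's £276,000 share passes to Oona's issue; Marisol's £276,000 share passes to Marisol's issue.
Oona's share (£276,000) is divided into 3 shares of £92,000: Zane, Ursula, and Cassia each take £92,000.
Marisol's share (£276,000) is divided into 2 shares of £138,000: Esperanza and Kerensa each take £138,000.

Kerensa receives £138,000.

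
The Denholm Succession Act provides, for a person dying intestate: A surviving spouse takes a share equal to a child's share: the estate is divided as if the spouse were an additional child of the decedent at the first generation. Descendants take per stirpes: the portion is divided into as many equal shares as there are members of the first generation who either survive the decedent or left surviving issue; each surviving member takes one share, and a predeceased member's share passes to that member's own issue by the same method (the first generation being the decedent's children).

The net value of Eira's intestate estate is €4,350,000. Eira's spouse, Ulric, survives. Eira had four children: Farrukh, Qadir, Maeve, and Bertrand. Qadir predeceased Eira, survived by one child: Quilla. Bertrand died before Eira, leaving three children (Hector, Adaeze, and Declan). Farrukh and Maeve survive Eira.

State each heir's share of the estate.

The spouse counts as an additional share at the children's level, so there are 5 primary shares of €870,000. Ulric takes one such share (€870,000).
The children's combined portion (€3,480,000) is divided into 4 shares of €870,000: Farrukh and Maeve each take €870,000; Qadir's €870,000 share passes to Qadir's issue; Bertrand's €870,000 share passes to Bertrand's issue.
Qadir's share (€870,000) passes entirely to Quilla.
Bertrand's share (€870,000) is divided into 3 shares of €290,000: Hector, Adaeze, and Declan each take €290,000.

Ulric: €870,000; Farrukh: €870,000; Quilla: €870,000; Maeve: €870,000; Hector: €290,000; Adaeze: €290,000; Declan: €290,000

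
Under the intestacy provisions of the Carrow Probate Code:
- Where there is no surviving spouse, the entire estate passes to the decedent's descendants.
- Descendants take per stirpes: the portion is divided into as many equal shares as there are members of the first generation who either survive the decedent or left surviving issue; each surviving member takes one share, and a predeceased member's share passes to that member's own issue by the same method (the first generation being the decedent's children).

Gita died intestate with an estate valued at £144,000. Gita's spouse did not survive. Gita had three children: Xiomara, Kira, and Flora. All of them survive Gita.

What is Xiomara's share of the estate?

The entire £144,000 passes to the descendants.
That amount (£144,000) is divided into 3 shares of £48,000: Xiomara, Kira, and Flora each take £48,000.

Xiomara receives £48,000.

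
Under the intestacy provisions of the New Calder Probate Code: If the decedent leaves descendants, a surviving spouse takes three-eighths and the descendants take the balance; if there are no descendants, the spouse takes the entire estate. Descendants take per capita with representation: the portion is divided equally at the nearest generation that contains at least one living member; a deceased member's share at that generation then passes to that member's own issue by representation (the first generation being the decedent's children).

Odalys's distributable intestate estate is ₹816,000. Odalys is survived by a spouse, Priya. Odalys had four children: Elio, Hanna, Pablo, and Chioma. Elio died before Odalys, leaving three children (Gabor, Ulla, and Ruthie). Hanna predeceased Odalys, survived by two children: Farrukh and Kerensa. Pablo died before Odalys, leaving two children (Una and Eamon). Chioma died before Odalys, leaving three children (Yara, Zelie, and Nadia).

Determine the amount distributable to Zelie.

Priya takes three-eighths of ₹816,000 = ₹306,000. The remaining ₹510,000 passes to the descendants.
No child survives, so the initial division is made at the grandchildren's generation.
The descendants' portion (₹510,000) is divided into 10 shares of ₹51,000: Gabor, Ulla, Ruthie, Farrukh, Kerensa, Una, Eamon, Yara, Zelie, and Nadia each take ₹51,000.

Zelie receives ₹51,000.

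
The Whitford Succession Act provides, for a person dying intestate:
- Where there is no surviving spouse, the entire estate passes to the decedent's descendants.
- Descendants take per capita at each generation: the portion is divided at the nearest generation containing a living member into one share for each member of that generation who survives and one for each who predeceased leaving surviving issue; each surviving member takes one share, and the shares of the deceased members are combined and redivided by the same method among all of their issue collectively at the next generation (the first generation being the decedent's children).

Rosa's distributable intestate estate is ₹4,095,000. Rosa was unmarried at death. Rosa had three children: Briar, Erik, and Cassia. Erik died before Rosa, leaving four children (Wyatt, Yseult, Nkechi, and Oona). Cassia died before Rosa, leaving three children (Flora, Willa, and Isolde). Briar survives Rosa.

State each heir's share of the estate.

The entire ₹4,095,000 passes to the descendants.
That amount (₹4,095,000) is divided at the children's generation into 3 shares of ₹1,365,000. Briar takes ₹1,365,000. The 2 shares of the deceased (Erik and Cassia) are combined into a pool of ₹2,730,000.
That pool (₹2,730,000) is divided at the grandchildren's generation equally among Wyatt, Yseult, Nkechi, Oona, Flora, Willa, and Isolde: ₹390,000 each.

Briar: ₹1,365,000; Wyatt: ₹390,000; Yseult: ₹390,000; Nkechi: ₹390,000; Oona: ₹390,000; Flora: ₹390,000; Willa: ₹390,000; Isolde: ₹390,000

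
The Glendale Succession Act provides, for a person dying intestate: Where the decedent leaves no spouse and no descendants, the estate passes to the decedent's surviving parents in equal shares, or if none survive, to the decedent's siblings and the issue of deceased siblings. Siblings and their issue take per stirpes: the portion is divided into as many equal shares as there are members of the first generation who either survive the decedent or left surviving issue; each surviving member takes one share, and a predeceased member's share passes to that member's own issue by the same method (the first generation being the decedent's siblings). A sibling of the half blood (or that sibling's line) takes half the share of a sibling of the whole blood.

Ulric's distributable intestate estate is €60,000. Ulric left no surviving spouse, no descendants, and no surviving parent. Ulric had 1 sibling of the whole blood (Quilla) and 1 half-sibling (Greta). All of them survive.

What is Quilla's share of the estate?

Quilla receives €40,000.

The entire €60,000 passes to the siblings and their issue.
Counting each half-blood sibling's line as half a unit, there are 3/2 units in €60,000, so one unit is €40,000. Whole-blood lines (Quilla) take €40,000 each; half-blood lines (Greta) take €20,000 each.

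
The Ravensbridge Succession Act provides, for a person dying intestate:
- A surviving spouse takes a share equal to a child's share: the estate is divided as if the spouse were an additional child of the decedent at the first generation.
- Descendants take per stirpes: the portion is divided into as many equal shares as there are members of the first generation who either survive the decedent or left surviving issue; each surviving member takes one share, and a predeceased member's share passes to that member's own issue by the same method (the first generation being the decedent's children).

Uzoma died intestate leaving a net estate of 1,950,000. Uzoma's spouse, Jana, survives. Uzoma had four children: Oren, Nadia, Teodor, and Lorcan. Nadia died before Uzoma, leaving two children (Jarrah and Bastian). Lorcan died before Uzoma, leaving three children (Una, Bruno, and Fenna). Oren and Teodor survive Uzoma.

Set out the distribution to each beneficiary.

Jana: 390,000; Oren: 390,000; Jarrah: 195,000; Bastian: 195,000; Teodor: 390,000; Una: 130,000; Bruno: 130,000; Fenna: 130,000

The spouse counts as an additional share at the children's level, so there are 5 primary shares of 390,000. Jana takes one such share (390,000).
The children's combined portion (1,560,000) is divided into 4 shares of 390,000: Oren and Teodor each take 390,000; Nadia's 390,000 share passes to Nadia's issue; Lorcan's 390,000 share passes to Lorcan's issue.
Nadia's share (390,000) is divided into 2 shares of 195,000: Jarrah and Bastian each take 195,000.
Lorcan's share (390,000) is divided into 3 shares of 130,000: Una, Bruno, and Fenna each take 130,000.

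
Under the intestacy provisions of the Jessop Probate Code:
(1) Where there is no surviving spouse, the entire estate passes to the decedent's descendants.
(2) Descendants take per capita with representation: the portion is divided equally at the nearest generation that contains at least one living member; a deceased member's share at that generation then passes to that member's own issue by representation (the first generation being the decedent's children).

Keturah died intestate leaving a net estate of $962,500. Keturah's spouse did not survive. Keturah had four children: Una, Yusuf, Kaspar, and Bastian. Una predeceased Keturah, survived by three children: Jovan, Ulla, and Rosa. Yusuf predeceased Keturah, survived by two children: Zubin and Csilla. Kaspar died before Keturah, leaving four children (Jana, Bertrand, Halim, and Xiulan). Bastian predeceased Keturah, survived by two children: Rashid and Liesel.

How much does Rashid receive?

Rashid receives $87,500.

The entire $962,500 passes to the descendants.
No child survives, so the initial division is made at the grandchildren's generation.
That amount ($962,500) is divided into 11 shares of $87,500: Jovan, Ulla, Rosa, Zubin, Csilla, Jana, Bertrand, Halim, Xiulan, Rashid, and Liesel each take $87,500.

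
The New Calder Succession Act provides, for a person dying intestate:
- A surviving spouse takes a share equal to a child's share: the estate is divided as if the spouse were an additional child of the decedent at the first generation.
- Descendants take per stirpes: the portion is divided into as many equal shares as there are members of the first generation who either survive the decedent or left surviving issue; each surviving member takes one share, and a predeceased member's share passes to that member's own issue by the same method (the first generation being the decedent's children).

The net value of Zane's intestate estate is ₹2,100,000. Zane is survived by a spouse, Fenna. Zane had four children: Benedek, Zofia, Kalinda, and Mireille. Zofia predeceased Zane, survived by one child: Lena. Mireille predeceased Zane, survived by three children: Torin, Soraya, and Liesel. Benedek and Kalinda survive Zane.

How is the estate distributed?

Fenna: ₹420,000; Benedek: ₹420,000; Lena: ₹420,000; Kalinda: ₹420,000; Torin: ₹140,000; Soraya: ₹140,000; Liesel: ₹140,000

The spouse counts as an additional share at the children's level, so there are 5 primary shares of ₹420,000. Fenna takes one such share (₹420,000).
The children's combined portion (₹1,680,000) is divided into 4 shares of ₹420,000: Benedek and Kalinda each take ₹420,000; Zofia's ₹420,000 share passes to Zofia's issue; Mireille's ₹420,000 share passes to Mireille's issue.
Zofia's share (₹420,000) passes entirely to Lena.
Mireille's share (₹420,000) is divided into 3 shares of ₹140,000: Torin, Soraya, and Liesel each take ₹140,000.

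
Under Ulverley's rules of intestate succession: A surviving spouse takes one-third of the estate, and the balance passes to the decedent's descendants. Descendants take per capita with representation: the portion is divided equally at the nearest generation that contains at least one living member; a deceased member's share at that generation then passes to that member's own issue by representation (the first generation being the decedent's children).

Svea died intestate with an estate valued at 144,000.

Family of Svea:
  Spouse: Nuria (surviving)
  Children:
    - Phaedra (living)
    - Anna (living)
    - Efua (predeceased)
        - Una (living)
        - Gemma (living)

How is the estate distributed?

Nuria takes one-third of 144,000 = 48,000. The remaining 96,000 passes to the descendants.
The descendants' portion (96,000) is divided into 3 shares of 32,000: Phaedra and Anna each take 32,000; Efua's 32,000 share passes to Efua's issue.
Efua's share (32,000) is divided into 2 shares of 16,000: Una and Gemma each take 16,000.

Nuria: 48,000; Phaedra: 32,000; Anna: 32,000; Una: 16,000; Gemma: 16,000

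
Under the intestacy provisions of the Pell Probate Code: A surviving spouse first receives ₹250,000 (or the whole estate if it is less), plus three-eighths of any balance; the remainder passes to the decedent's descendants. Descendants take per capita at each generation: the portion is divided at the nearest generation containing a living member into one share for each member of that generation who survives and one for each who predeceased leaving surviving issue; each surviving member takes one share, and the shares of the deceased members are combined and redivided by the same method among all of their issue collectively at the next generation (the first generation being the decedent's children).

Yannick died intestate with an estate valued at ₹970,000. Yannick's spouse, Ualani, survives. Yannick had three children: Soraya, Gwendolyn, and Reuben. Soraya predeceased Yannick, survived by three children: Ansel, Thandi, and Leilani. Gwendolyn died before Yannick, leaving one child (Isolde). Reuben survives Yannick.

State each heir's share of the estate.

Ualani: ₹520,000; Ansel: ₹75,000; Thandi: ₹75,000; Leilani: ₹75,000; Isolde: ₹75,000; Reuben: ₹150,000

Ualani first takes ₹250,000, leaving a balance of ₹720,000. Ualani then takes three-eighths of the balance (₹270,000), for a total of ₹520,000. The remaining ₹450,000 passes to the descendants.
The descendants' portion (₹450,000) is divided at the children's generation into 3 shares of ₹150,000. Reuben takes ₹150,000. The 2 shares of the deceased (Soraya and Gwendolyn) are combined into a pool of ₹300,000.
That pool (₹300,000) is divided at the grandchildren's generation equally among Ansel, Thandi, Leilani, and Isolde: ₹75,000 each.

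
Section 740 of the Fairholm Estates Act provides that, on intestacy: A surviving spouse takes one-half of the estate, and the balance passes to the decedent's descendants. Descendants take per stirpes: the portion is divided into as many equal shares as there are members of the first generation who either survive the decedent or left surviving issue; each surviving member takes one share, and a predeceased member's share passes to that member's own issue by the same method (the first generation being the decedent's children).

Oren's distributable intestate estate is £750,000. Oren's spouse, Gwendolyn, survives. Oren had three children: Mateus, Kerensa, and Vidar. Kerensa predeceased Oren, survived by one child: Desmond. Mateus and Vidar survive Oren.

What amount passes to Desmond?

Desmond receives £125,000.

Gwendolyn takes one-half of £750,000 = £375,000. The remaining £375,000 passes to the descendants.
The descendants' portion (£375,000) is divided into 3 shares of £125,000: Mateus and Vidar each take £125,000; Kerensa's £125,000 share passes to Kerensa's issue.
Kerensa's share (£125,000) passes entirely to Desmond.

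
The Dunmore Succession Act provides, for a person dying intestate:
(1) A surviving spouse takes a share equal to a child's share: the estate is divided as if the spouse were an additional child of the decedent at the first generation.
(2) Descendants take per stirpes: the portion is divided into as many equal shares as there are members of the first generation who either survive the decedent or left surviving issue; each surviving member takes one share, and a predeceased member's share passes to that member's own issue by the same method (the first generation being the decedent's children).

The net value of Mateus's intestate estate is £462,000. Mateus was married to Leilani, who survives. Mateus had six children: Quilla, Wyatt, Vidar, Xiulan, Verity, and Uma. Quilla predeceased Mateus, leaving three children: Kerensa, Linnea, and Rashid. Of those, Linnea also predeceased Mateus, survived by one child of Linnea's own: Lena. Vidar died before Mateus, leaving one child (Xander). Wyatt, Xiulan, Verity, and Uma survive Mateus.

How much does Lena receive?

Lena receives £22,000.

The spouse counts as an additional share at the children's level, so there are 7 primary shares of £66,000. Leilani takes one such share (£66,000).
The children's combined portion (£396,000) is divided into 6 shares of £66,000: Wyatt, Xiulan, Verity, and Uma each take £66,000; Quilla's £66,000 share passes to Quilla's issue; Vidar's £66,000 share passes to Vidar's issue.
Quilla's share (£66,000) is divided into 3 shares of £22,000: Kerensa and Rashid each take £22,000; Linnea's £22,000 share passes to Linnea's issue.
Linnea's share (£22,000) passes entirely to Lena.
Vidar's share (£66,000) passes entirely to Xander.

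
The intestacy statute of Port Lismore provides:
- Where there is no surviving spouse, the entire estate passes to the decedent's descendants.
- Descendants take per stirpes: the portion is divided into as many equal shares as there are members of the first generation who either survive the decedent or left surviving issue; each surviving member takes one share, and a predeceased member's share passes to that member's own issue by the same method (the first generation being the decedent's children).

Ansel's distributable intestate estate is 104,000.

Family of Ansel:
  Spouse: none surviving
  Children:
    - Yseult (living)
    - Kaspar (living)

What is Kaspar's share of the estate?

Kaspar receives 52,000.

The entire 104,000 passes to the descendants.
That amount (104,000) is divided into 2 shares of 52,000: Yseult and Kaspar each take 52,000.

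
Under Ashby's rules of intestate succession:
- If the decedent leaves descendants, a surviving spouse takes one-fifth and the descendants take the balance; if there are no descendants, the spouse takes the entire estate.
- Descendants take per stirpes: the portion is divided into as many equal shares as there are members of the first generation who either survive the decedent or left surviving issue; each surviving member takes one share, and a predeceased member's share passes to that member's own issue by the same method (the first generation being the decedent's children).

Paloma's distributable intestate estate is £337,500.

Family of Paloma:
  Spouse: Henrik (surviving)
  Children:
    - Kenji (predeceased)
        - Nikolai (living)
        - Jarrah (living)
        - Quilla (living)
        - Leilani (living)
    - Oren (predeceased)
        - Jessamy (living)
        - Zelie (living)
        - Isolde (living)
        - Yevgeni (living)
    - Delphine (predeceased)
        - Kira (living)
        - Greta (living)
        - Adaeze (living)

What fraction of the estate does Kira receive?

Kira receives 4/45 of the estate.

Henrik takes one-fifth of £337,500 = £67,500. The remaining £270,000 passes to the descendants.
The descendants' portion (£270,000) is divided into 3 shares of £90,000: Kenji's £90,000 share passes to Kenji's issue; Oren's £90,000 share passes to Oren's issue; Delphine's £90,000 share passes to Delphine's issue.
Kenji's share (£90,000) is divided into 4 shares of £22,500: Nikolai, Jarrah, Quilla, and Leilani each take £22,500.
Oren's share (£90,000) is divided into 4 shares of £22,500: Jessamy, Zelie, Isolde, and Yevgeni each take £22,500.
Delphine's share (£90,000) is divided into 3 shares of £30,000: Kira, Greta, and Adaeze each take £30,000.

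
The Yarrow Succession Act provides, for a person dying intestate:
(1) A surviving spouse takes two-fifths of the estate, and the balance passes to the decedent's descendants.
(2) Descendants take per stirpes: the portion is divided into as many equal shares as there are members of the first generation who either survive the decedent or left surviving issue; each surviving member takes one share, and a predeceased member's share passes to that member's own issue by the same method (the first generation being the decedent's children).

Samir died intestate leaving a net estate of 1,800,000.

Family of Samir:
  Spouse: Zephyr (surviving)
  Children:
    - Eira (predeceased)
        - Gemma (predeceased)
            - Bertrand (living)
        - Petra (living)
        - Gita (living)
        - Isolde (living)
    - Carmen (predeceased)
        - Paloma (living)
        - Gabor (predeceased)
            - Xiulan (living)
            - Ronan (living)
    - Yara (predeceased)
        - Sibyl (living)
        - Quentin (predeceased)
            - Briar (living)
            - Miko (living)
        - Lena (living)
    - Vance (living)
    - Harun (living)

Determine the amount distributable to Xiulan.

Zephyr takes two-fifths of 1,800,000 = 720,000. The remaining 1,080,000 passes to the descendants.
The descendants' portion (1,080,000) is divided into 5 shares of 216,000: Vance and Harun each take 216,000; Eira's 216,000 share passes to Eira's issue; Carmen's 216,000 share passes to Carmen's issue; Yara's 216,000 share passes to Yara's issue.
Eira's share (216,000) is divided into 4 shares of 54,000: Petra, Gita, and Isolde each take 54,000; Gemma's 54,000 share passes to Gemma's issue.
Gemma's share (54,000) passes entirely to Bertrand.
Carmen's share (216,000) is divided into 2 shares of 108,000: Paloma takes 108,000; Gabor's 108,000 share passes to Gabor's issue.
Gabor's share (108,000) is divided into 2 shares of 54,000: Xiulan and Ronan each take 54,000.
Yara's share (216,000) is divided into 3 shares of 72,000: Sibyl and Lena each take 72,000; Quentin's 72,000 share passes to Quentin's issue.
Quentin's share (72,000) is divided into 2 shares of 36,000: Briar and Miko each take 36,000.

Xiulan receives 54,000.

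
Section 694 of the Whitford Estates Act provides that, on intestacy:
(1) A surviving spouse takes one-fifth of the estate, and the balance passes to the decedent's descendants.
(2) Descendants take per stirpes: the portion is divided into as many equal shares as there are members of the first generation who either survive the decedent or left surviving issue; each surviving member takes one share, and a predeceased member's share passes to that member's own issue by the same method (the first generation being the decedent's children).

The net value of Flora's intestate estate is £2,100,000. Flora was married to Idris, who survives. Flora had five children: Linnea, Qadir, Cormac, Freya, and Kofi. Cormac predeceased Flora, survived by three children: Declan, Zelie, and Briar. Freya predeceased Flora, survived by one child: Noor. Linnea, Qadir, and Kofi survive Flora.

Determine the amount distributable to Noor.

Noor receives £336,000.

Idris takes one-fifth of £2,100,000 = £420,000. The remaining £1,680,000 passes to the descendants.
The descendants' portion (£1,680,000) is divided into 5 shares of £336,000: Linnea, Qadir, and Kofi each take £336,000; Cormac's £336,000 share passes to Cormac's issue; Freya's £336,000 share passes to Freya's issue.
Cormac's share (£336,000) is divided into 3 shares of £112,000: Declan, Zelie, and Briar each take £112,000.
Freya's share (£336,000) passes entirely to Noor.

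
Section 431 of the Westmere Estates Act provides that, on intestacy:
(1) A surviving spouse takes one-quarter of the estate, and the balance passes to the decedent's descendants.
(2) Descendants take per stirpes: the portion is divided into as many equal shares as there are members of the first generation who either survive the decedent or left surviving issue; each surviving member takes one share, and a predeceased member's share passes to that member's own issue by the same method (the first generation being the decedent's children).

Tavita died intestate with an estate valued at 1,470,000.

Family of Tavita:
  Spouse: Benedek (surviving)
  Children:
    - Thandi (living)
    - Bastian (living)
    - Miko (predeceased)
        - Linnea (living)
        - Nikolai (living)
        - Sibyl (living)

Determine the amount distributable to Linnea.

Linnea receives 122,500.

Benedek takes one-quarter of 1,470,000 = 367,500. The remaining 1,102,500 passes to the descendants.
The descendants' portion (1,102,500) is divided into 3 shares of 367,500: Thandi and Bastian each take 367,500; Miko's 367,500 share passes to Miko's issue.
Miko's share (367,500) is divided into 3 shares of 122,500: Linnea, Nikolai, and Sibyl each take 122,500.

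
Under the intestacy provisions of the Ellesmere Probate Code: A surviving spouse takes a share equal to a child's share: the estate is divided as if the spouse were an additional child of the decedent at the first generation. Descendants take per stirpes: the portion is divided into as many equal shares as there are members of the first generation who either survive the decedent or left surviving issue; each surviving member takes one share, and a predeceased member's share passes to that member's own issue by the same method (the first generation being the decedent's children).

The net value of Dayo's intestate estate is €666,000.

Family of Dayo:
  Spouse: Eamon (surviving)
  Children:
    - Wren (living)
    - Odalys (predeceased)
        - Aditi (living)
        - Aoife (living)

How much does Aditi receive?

The spouse counts as an additional share at the children's level, so there are 3 primary shares of €222,000. Eamon takes one such share (€222,000).
The children's combined portion (€444,000) is divided into 2 shares of €222,000: Wren takes €222,000; Odalys's €222,000 share passes to Odalys's issue.
Odalys's share (€222,000) is divided into 2 shares of €111,000: Aditi and Aoife each take €111,000.

Aditi receives €111,000.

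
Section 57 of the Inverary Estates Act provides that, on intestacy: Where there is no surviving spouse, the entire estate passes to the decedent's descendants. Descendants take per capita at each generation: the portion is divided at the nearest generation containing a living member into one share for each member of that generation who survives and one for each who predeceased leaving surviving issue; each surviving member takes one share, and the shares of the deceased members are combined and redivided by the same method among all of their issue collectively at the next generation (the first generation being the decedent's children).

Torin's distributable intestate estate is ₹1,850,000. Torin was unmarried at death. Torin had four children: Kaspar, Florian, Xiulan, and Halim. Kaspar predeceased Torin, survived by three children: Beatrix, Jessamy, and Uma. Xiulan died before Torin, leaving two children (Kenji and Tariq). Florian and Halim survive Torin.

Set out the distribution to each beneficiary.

Beatrix: ₹185,000; Jessamy: ₹185,000; Uma: ₹185,000; Florian: ₹462,500; Kenji: ₹185,000; Tariq: ₹185,000; Halim: ₹462,500

The entire ₹1,850,000 passes to the descendants.
That amount (₹1,850,000) is divided at the children's generation into 4 shares of ₹462,500. Florian and Halim each take ₹462,500. The 2 shares of the deceased (Kaspar and Xiulan) are combined into a pool of ₹925,000.
That pool (₹925,000) is divided at the grandchildren's generation equally among Beatrix, Jessamy, Uma, Kenji, and Tariq: ₹185,000 each.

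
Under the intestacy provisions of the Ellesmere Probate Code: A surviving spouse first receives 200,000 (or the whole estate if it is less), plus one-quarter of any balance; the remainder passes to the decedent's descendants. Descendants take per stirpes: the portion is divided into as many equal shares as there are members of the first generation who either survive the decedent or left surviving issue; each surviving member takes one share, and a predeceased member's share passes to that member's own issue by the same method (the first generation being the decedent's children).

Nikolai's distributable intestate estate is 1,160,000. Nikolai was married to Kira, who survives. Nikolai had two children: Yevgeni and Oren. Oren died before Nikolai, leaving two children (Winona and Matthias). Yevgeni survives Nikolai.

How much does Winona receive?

Kira first takes 200,000, leaving a balance of 960,000. Kira then takes one-quarter of the balance (240,000), for a total of 440,000. The remaining 720,000 passes to the descendants.
The descendants' portion (720,000) is divided into 2 shares of 360,000: Yevgeni takes 360,000; Oren's 360,000 share passes to Oren's issue.
Oren's share (360,000) is divided into 2 shares of 180,000: Winona and Matthias each take 180,000.

Winona receives 180,000.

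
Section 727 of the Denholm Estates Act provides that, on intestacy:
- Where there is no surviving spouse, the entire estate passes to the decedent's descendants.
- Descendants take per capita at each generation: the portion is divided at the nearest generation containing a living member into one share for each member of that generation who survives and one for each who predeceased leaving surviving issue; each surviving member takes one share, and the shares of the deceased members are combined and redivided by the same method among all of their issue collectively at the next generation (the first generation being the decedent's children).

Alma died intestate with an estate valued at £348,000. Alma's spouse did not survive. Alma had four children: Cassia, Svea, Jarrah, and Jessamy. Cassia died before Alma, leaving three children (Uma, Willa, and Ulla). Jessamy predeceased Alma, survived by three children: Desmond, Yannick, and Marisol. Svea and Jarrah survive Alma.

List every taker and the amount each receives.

Uma: £29,000; Willa: £29,000; Ulla: £29,000; Svea: £87,000; Jarrah: £87,000; Desmond: £29,000; Yannick: £29,000; Marisol: £29,000

The entire £348,000 passes to the descendants.
That amount (£348,000) is divided at the children's generation into 4 shares of £87,000. Svea and Jarrah each take £87,000. The 2 shares of the deceased (Cassia and Jessamy) are combined into a pool of £174,000.
That pool (£174,000) is divided at the grandchildren's generation equally among Uma, Willa, Ulla, Desmond, Yannick, and Marisol: £29,000 each.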